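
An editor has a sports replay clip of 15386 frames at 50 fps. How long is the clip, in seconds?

307.72 seconds

Running time = 15386 / (50) = 307.72 s.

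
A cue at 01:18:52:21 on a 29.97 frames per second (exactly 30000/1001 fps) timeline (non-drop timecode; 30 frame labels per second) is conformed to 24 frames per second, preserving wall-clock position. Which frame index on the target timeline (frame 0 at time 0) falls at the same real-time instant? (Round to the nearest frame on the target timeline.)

frame 113698

Source frame index: (1×3600 + 18×60 + 52) × 30 + 21 = 141981.
Real time: 141981 / (30000/1001) = 47374327/10000 s.
Target frame: (47374327/10000) × (24) = 142122981/1250 ≈ 113698.385 → 113698.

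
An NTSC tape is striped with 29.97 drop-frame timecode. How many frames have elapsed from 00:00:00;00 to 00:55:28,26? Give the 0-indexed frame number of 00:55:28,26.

99766

Complete 10-minute blocks: 5, each 17982 frames → 89910.
Remaining 5 whole minutes in the current block: 1800 + 4 × 1798 = 8992 frames.
Within the current minute: 28 × 30 + 26 − 2 = 864 (labels ;00/;01 skipped at this minute). Total = 89910 + 8992 + 864 = 99766.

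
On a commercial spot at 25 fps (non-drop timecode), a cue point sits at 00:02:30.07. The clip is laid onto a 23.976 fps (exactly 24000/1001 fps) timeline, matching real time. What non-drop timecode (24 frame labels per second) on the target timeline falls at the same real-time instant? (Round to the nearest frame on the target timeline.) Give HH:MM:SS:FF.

Source frame index: (0×3600 + 2×60 + 30) × 25 + 7 = 3757.
Real time: 3757 / (25) = 3757/25 s.
Target frame: (3757/25) × (24000/1001) = 277440/77 ≈ 3603.117 → 3603.
At 24 labels/s: frame 3603 → 00:02:30:03.

00:02:30:03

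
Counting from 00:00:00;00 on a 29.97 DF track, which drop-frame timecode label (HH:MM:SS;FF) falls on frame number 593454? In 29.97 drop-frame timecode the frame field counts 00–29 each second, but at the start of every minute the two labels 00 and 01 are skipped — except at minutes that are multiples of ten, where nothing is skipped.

Each 10-minute DF block holds 10 × 60 × 30 − 9 × 2 = 17982 frames. 593454 ÷ 17982 → 33 full blocks, remainder 48.
Within the partial block the first minute is 1800 frames and each further minute 1798, so 0 further minute boundaries passed. Total skipped labels = 18 × 33 + 2 × 0 = 594.
Non-drop label index = 593454 + 594 = 594048; at 30 labels/s that is 05:30:01:18, i.e. DF 05:30:01;18.

05:30:01;18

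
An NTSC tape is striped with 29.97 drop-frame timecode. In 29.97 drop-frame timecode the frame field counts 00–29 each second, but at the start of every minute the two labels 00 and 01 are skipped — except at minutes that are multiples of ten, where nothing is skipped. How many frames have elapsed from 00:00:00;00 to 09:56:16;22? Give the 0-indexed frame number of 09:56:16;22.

Complete 10-minute blocks: 59, each 17982 frames → 1060938.
Remaining 6 whole minutes in the current block: 1800 + 5 × 1798 = 10790 frames.
Within the current minute: 16 × 30 + 22 − 2 = 500 (labels ;00/;01 skipped at this minute). Total = 1060938 + 10790 + 500 = 1072228.

1072228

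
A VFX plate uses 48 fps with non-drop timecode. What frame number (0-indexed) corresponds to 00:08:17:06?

Total seconds to the label: (0 × 3600 + 8 × 60 + 17) = 497.
Frame index = 497 × 48 + 6 = 23862.

frame 23862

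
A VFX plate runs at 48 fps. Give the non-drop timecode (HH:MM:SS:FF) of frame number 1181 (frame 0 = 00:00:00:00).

1181 ÷ 48 = 24 full seconds, remainder 29 frames.
24 s = 0 h 0 min 24 s.
Timecode: 00:00:24:29.

00:00:24:29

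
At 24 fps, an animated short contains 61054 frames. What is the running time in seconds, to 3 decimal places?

2543.917 seconds

Running time = 61054 × 1/24 = 30527/12 s ≈ 2543.917 s.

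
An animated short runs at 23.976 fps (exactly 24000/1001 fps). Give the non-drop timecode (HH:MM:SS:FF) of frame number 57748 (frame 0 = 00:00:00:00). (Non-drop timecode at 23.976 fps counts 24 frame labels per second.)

57748 ÷ 24 = 2406 full seconds, remainder 4 frames.
2406 s = 0 h 40 min 6 s.
Timecode: 00:40:06:04.

00:40:06:04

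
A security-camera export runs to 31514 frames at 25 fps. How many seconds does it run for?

Running time = 31514 / (25) = 1260.56 s.

1260.56 seconds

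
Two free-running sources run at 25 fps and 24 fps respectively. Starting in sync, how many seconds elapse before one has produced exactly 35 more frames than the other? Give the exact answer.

The gap grows by |24 − 25| = 1 frame per second.
Time for a 35-frame gap: 35 ÷ (1) = 35 s.

35 seconds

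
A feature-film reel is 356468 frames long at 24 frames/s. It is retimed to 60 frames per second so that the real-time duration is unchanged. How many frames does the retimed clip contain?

Frames at target rate = 356468 × (60) / (24) = 891170.

891170 frames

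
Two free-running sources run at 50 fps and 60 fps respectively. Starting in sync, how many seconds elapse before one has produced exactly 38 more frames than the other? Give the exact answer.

3.8 seconds

The gap grows by |60 − 50| = 10 frames per second.
Time for a 38-frame gap: 38 ÷ (10) = 3.8 s.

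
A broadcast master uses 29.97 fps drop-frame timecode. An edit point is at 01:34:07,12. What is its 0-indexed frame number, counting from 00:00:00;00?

Complete 10-minute blocks: 9, each 17982 frames → 161838.
Remaining 4 whole minutes in the current block: 1800 + 3 × 1798 = 7194 frames.
Within the current minute: 7 × 30 + 12 − 2 = 220 (labels ;00/;01 skipped at this minute). Total = 161838 + 7194 + 220 = 169252.

169252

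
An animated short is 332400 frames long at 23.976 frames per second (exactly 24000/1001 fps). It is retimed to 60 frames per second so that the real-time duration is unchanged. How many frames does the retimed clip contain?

831831 frames

Target frames = source frames × (target rate / source rate) = 332400 × (60)/(24000/1001) = 332400 × 1001/400 = 831831.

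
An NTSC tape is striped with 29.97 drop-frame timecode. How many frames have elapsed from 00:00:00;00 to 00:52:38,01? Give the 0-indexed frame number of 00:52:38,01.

As if non-drop at 30 labels/s: (0 × 3600 + 52 × 60 + 38) × 30 + 1 = 94741.
Minute boundaries passed: 52; those not divisible by 10: 52 − 5 = 47; dropped labels = 2 × 47 = 94.
Actual frame index = 94741 − 94 = 94647.

94647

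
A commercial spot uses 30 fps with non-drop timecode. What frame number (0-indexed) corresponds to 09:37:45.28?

Total seconds to the label: (9 × 3600 + 37 × 60 + 45) = 34665.
Frame index = 34665 × 30 + 28 = 1039978.

1039978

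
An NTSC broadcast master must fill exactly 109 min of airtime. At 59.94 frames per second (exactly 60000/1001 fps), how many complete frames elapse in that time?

109 min = 6540 s.
Frames = 6540 × 60000/1001 = 392400000/1001 ≈ 392007.9920.
Complete frames: 392007.

392007 frames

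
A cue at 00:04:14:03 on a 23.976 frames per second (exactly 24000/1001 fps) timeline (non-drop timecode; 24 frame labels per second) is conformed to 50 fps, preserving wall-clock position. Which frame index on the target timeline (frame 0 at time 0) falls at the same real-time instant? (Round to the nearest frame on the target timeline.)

Source frame index: (0×3600 + 4×60 + 14) × 24 + 3 = 6099.
Real time: 6099 / (24000/1001) = 2035033/8000 s.
Target frame: (2035033/8000) × (50) = 2035033/160 ≈ 12718.956 → 12719.

frame 12719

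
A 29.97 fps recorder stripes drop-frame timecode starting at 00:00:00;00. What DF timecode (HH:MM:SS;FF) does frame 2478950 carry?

Ten DF minutes hold 17982 frames, so frame 2478950 lies in block 137 (frames 2463534–2481515) with 15416 frames into that block.
The block's first minute is 1800 frames and the rest 1798 each; 15416 frames reaches minute 8, so 137 × 18 + 8 × 2 = 2482 labels have been skipped so far.
Adding those back, label number 2478950 + 2482 = 2481432 at 30 labels/s is 82714 s + 12 f = 22 h 58 min 34 s frame 12, i.e. 22:58:34;12.

22:58:34;12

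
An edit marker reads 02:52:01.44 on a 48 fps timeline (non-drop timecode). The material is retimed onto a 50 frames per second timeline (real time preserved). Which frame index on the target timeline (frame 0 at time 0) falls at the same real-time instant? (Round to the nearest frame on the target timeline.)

Source frame index: (2×3600 + 52×60 + 1) × 48 + 44 = 495452.
Real time: 495452 / (48) = 123863/12 s.
Target frame: (123863/12) × (50) = 3096575/6 ≈ 516095.833 → 516096.

frame 516096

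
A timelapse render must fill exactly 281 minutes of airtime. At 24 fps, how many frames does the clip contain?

281 min = 16860 s.
Frames = 16860 × 24 = 404640.

404640 frames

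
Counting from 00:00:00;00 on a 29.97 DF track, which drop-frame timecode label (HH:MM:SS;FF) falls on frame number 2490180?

Ten DF minutes hold 17982 frames, so frame 2490180 lies in block 138 (frames 2481516–2499497) with 8664 frames into that block.
The block's first minute is 1800 frames and the rest 1798 each; 8664 frames reaches minute 4, so 138 × 18 + 4 × 2 = 2492 labels have been skipped so far.
Adding those back, label number 2490180 + 2492 = 2492672 at 30 labels/s is 83089 s + 2 f = 23 h 4 min 49 s frame 2, i.e. 23:04:49;02.

23:04:49;02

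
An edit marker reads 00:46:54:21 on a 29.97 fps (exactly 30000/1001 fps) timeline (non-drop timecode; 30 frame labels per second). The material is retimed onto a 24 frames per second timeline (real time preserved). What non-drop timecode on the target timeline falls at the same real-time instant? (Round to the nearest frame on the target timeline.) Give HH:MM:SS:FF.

Source frame index: (0×3600 + 46×60 + 54) × 30 + 21 = 84441.
Real time: 84441 / (30000/1001) = 28175147/10000 s.
Target frame: (28175147/10000) × (24) = 84525441/1250 ≈ 67620.353 → 67620.
At 24 labels/s: frame 67620 → 00:46:57:12.

00:46:57:12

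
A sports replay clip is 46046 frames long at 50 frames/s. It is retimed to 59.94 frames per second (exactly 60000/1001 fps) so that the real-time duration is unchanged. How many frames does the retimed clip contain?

Target frames = source frames × (target rate / source rate) = 46046 × (60000/1001)/(50) = 46046 × 1200/1001 = 55200.

55200 frames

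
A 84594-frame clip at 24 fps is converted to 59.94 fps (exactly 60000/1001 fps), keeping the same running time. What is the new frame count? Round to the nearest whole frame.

Frames at target rate = 84594 × (60000/1001) / (24) = 211485000/1001 ≈ 211273.726.
Nearest whole frame: 211274.

211274 frames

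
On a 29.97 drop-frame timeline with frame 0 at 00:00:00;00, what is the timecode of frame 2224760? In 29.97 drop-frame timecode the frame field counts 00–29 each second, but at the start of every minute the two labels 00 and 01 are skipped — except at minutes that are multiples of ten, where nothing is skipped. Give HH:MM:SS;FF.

Ten DF minutes hold 17982 frames, so frame 2224760 lies in block 123 (frames 2211786–2229767) with 12974 frames into that block.
The block's first minute is 1800 frames and the rest 1798 each; 12974 frames reaches minute 7, so 123 × 18 + 7 × 2 = 2228 labels have been skipped so far.
Adding those back, label number 2224760 + 2228 = 2226988 at 30 labels/s is 74232 s + 28 f = 20 h 37 min 12 s frame 28, i.e. 20:37:12;28.

20:37:12;28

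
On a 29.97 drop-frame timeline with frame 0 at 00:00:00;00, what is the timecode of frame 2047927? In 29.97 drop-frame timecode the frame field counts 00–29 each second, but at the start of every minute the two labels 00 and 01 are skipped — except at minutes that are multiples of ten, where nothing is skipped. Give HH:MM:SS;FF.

Ten DF minutes hold 17982 frames, so frame 2047927 lies in block 113 (frames 2031966–2049947) with 15961 frames into that block.
The block's first minute is 1800 frames and the rest 1798 each; 15961 frames reaches minute 8, so 113 × 18 + 8 × 2 = 2050 labels have been skipped so far.
Adding those back, label number 2047927 + 2050 = 2049977 at 30 labels/s is 68332 s + 17 f = 18 h 58 min 52 s frame 17, i.e. 18:58:52;17.

18:58:52;17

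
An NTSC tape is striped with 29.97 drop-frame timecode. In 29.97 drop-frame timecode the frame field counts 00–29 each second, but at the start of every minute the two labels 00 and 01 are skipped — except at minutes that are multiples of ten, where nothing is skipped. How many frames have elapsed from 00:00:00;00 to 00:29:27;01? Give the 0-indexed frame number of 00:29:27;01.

Complete 10-minute blocks: 2, each 17982 frames → 35964.
Remaining 9 whole minutes in the current block: 1800 + 8 × 1798 = 16184 frames.
Within the current minute: 27 × 30 + 1 − 2 = 809 (labels ;00/;01 skipped at this minute). Total = 35964 + 16184 + 809 = 52957.

52957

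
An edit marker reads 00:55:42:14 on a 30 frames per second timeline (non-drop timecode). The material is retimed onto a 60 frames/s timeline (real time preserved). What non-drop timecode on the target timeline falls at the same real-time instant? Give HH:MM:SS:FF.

Source frame index: (0×3600 + 55×60 + 42) × 30 + 14 = 100274.
Real time: 100274 / (30) = 50137/15 s.
Target frame: (50137/15) × (60) = 200548.
At 60 labels/s: frame 200548 → 00:55:42:28.

00:55:42:28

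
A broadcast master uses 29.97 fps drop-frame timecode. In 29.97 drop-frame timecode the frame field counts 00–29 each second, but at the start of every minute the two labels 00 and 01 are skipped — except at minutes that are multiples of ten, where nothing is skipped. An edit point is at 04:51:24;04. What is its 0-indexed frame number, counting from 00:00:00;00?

524000

Complete 10-minute blocks: 29, each 17982 frames → 521478.
Remaining 1 whole minute in the current block: 1800 + 0 × 1798 = 1800 frames.
Within the current minute: 24 × 30 + 4 − 2 = 722 (labels ;00/;01 skipped at this minute). Total = 521478 + 1800 + 722 = 524000.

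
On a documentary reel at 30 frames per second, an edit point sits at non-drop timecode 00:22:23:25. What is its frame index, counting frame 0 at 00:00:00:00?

40315

Total seconds to the label: (0 × 3600 + 22 × 60 + 23) = 1343.
Frame index = 1343 × 30 + 25 = 40315.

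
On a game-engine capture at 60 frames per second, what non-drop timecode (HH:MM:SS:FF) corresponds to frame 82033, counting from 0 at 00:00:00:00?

00:22:47:13

82033 ÷ 60 = 1367 full seconds, remainder 13 frames.
1367 s = 0 h 22 min 47 s.
Timecode: 00:22:47:13.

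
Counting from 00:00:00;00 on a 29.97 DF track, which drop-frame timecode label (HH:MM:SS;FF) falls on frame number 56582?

00:31:27;28

Ten DF minutes hold 17982 frames, so frame 56582 lies in block 3 (frames 53946–71927) with 2636 frames into that block.
The block's first minute is 1800 frames and the rest 1798 each; 2636 frames reaches minute 1, so 3 × 18 + 1 × 2 = 56 labels have been skipped so far.
Adding those back, label number 56582 + 56 = 56638 at 30 labels/s is 1887 s + 28 f = 0 h 31 min 27 s frame 28, i.e. 00:31:27;28.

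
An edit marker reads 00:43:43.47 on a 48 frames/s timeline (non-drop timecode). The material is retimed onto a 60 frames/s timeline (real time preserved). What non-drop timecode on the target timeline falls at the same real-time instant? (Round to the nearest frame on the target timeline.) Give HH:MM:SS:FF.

00:43:43:59

Source frame index: (0×3600 + 43×60 + 43) × 48 + 47 = 125951.
Real time: 125951 / (48) = 125951/48 s.
Target frame: (125951/48) × (60) = 629755/4 ≈ 157438.750 → 157439.
At 60 labels/s: frame 157439 → 00:43:43:59.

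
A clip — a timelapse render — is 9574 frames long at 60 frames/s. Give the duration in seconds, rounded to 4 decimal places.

Running time = 9574 × 1/60 = 4787/30 s ≈ 159.5667 s.

159.5667 seconds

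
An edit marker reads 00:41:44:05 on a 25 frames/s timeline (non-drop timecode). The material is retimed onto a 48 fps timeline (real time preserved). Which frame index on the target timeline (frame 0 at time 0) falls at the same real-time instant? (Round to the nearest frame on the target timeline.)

frame 120202

Source frame index: (0×3600 + 41×60 + 44) × 25 + 5 = 62605.
Real time: 62605 / (25) = 12521/5 s.
Target frame: (12521/5) × (48) = 601008/5 ≈ 120201.600 → 120202.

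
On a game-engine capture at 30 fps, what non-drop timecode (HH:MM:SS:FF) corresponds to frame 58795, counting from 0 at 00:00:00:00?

58795 ÷ 30 = 1959 full seconds, remainder 25 frames.
1959 s = 0 h 32 min 39 s.
Timecode: 00:32:39:25.

00:32:39:25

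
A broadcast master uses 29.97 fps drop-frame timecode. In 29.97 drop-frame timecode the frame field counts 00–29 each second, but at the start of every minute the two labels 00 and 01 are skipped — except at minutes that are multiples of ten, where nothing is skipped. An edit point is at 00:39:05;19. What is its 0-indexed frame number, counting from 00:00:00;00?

As if non-drop at 30 labels/s: (0 × 3600 + 39 × 60 + 5) × 30 + 19 = 70369.
Minute boundaries passed: 39; those not divisible by 10: 39 − 3 = 36; dropped labels = 2 × 36 = 72.
Actual frame index = 70369 − 72 = 70297.

70297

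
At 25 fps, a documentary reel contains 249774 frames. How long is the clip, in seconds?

9990.96 seconds

Running time = 249774 / (25) = 9990.96 s.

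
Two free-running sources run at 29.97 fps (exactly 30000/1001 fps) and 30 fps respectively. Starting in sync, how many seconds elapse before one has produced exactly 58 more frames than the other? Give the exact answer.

The gap grows by |30 − 30000/1001| = 30/1001 frames per second.
Time for a 58-frame gap: 58 ÷ (30/1001) = 29029/15 s.

29029/15 seconds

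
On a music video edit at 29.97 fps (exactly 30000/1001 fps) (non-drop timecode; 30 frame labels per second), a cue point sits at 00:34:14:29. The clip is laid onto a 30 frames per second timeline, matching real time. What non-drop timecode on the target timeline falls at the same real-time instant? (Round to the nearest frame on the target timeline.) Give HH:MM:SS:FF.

00:34:17:01

Source frame index: (0×3600 + 34×60 + 14) × 30 + 29 = 61649.
Real time: 61649 / (30000/1001) = 61710649/30000 s.
Target frame: (61710649/30000) × (30) = 61710649/1000 ≈ 61710.649 → 61711.
At 30 labels/s: frame 61711 → 00:34:17:01.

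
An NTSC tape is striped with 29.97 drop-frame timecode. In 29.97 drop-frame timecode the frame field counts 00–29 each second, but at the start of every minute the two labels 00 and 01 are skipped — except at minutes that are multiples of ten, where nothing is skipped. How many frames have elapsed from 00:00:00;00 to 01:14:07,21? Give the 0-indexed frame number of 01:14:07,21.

133297

As if non-drop at 30 labels/s: (1 × 3600 + 14 × 60 + 7) × 30 + 21 = 133431.
Minute boundaries passed: 74; those not divisible by 10: 74 − 7 = 67; dropped labels = 2 × 67 = 134.
Actual frame index = 133431 − 134 = 133297.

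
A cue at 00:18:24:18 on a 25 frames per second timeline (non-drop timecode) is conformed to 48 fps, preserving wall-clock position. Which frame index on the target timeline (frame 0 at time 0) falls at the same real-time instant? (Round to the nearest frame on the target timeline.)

Source frame index: (0×3600 + 18×60 + 24) × 25 + 18 = 27618.
Real time: 27618 / (25) = 27618/25 s.
Target frame: (27618/25) × (48) = 1325664/25 ≈ 53026.560 → 53027.

frame 53027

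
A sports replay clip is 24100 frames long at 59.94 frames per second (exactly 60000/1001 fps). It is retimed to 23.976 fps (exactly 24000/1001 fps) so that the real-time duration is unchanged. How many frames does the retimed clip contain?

Target frames = source frames × (target rate / source rate) = 24100 × (24000/1001)/(60000/1001) = 24100 × 2/5 = 9640.

9640 frames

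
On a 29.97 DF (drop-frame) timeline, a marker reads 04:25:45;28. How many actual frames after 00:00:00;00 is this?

477900

As if non-drop at 30 labels/s: (4 × 3600 + 25 × 60 + 45) × 30 + 28 = 478378.
Minute boundaries passed: 265; those not divisible by 10: 265 − 26 = 239; dropped labels = 2 × 239 = 478.
Actual frame index = 478378 − 478 = 477900.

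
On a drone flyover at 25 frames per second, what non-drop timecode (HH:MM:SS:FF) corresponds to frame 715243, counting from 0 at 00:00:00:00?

07:56:49:18

715243 ÷ 25 = 28609 full seconds, remainder 18 frames.
28609 s = 7 h 56 min 49 s.
Timecode: 07:56:49:18.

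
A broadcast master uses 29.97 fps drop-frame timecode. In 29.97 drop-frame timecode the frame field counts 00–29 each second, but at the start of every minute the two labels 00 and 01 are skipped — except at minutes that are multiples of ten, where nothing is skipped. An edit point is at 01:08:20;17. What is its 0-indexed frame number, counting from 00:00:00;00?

122893

As if non-drop at 30 labels/s: (1 × 3600 + 8 × 60 + 20) × 30 + 17 = 123017.
Minute boundaries passed: 68; those not divisible by 10: 68 − 6 = 62; dropped labels = 2 × 62 = 124.
Actual frame index = 123017 − 124 = 122893.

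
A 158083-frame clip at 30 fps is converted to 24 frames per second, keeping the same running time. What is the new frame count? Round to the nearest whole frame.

126466 frames

Frames at target rate = 158083 × (24) / (30) = 632332/5 ≈ 126466.400.
Nearest whole frame: 126466.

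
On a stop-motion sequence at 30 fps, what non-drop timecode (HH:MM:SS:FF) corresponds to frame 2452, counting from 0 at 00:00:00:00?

2452 ÷ 30 = 81 full seconds, remainder 22 frames.
81 s = 0 h 1 min 21 s.
Timecode: 00:01:21:22.

00:01:21:22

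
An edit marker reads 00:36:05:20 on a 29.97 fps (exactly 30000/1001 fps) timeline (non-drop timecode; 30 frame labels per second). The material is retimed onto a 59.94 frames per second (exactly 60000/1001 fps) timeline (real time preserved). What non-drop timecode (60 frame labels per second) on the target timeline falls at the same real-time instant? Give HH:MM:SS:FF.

Source frame index: (0×3600 + 36×60 + 5) × 30 + 20 = 64970.
Real time: 64970 / (30000/1001) = 6503497/3000 s.
Target frame: (6503497/3000) × (60000/1001) = 129940.
At 60 labels/s: frame 129940 → 00:36:05:40.

00:36:05:40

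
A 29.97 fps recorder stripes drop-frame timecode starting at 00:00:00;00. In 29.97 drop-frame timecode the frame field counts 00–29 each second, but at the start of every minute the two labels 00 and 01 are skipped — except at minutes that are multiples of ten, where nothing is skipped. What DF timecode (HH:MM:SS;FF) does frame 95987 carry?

00:53:22;23

Each 10-minute DF block holds 10 × 60 × 30 − 9 × 2 = 17982 frames. 95987 ÷ 17982 → 5 full blocks, remainder 6077.
Within the partial block the first minute is 1800 frames and each further minute 1798, so 3 further minute boundaries passed. Total skipped labels = 18 × 5 + 2 × 3 = 96.
Non-drop label index = 95987 + 96 = 96083; at 30 labels/s that is 00:53:22:23, i.e. DF 00:53:22;23.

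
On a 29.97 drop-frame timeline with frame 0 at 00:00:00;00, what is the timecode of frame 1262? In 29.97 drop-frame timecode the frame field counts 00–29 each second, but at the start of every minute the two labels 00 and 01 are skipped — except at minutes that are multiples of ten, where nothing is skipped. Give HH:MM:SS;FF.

Ten DF minutes hold 17982 frames, so frame 1262 lies in block 0 (frames 0–17981) with 1262 frames into that block.
The block's first minute is 1800 frames and the rest 1798 each; 1262 frames reaches minute 0, so 0 × 18 + 0 × 2 = 0 labels have been skipped so far.
Adding those back, label number 1262 + 0 = 1262 at 30 labels/s is 42 s + 2 f = 0 h 0 min 42 s frame 2, i.e. 00:00:42;02.

00:00:42;02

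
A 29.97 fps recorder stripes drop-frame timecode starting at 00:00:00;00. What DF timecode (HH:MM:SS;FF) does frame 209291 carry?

Each 10-minute DF block holds 10 × 60 × 30 − 9 × 2 = 17982 frames. 209291 ÷ 17982 → 11 full blocks, remainder 11489.
Within the partial block the first minute is 1800 frames and each further minute 1798, so 6 further minute boundaries passed. Total skipped labels = 18 × 11 + 2 × 6 = 210.
Non-drop label index = 209291 + 210 = 209501; at 30 labels/s that is 01:56:23:11, i.e. DF 01:56:23;11.

01:56:23;11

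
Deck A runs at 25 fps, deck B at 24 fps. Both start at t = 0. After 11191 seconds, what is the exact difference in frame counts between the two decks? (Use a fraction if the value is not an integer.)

A emits 25 × 11191 = 279775 frames; B emits 24 × 11191 = 268584.
Difference = 11191 frames; B is behind A.

11191 frames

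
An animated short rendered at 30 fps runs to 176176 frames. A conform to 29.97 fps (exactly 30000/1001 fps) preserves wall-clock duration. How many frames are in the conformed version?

176000 frames

Target frames = source frames × (target rate / source rate) = 176176 × (30000/1001)/(30) = 176176 × 1000/1001 = 176000.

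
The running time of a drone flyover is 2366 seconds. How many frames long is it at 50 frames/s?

118300 frames

Frames = 2366 × 50 = 118300.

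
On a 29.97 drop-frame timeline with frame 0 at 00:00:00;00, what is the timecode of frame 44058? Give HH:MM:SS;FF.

Each 10-minute DF block holds 10 × 60 × 30 − 9 × 2 = 17982 frames. 44058 ÷ 17982 → 2 full blocks, remainder 8094.
Within the partial block the first minute is 1800 frames and each further minute 1798, so 4 further minute boundaries passed. Total skipped labels = 18 × 2 + 2 × 4 = 44.
Non-drop label index = 44058 + 44 = 44102; at 30 labels/s that is 00:24:30:02, i.e. DF 00:24:30;02.

00:24:30;02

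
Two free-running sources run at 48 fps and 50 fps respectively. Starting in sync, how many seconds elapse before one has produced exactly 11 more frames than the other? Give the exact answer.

5.5 seconds

The gap grows by |50 − 48| = 2 frames per second.
Time for a 11-frame gap: 11 ÷ (2) = 5.5 s.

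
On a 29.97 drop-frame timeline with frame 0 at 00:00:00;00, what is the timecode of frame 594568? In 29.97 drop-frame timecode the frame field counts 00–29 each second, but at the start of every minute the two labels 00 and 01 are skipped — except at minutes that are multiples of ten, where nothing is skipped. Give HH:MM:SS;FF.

Each 10-minute DF block holds 10 × 60 × 30 − 9 × 2 = 17982 frames. 594568 ÷ 17982 → 33 full blocks, remainder 1162.
Within the partial block the first minute is 1800 frames and each further minute 1798, so 0 further minute boundaries passed. Total skipped labels = 18 × 33 + 2 × 0 = 594.
Non-drop label index = 594568 + 594 = 595162; at 30 labels/s that is 05:30:38:22, i.e. DF 05:30:38;22.

05:30:38;22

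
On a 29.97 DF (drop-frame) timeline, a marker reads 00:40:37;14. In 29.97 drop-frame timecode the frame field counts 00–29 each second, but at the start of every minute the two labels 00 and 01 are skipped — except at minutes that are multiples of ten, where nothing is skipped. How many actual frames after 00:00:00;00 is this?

Complete 10-minute blocks: 4, each 17982 frames → 71928.
Remaining 0 whole minutes in the current block: 0 frames.
Within the current minute: 37 × 30 + 14 = 1124. Total = 71928 + 0 + 1124 = 73052.

73052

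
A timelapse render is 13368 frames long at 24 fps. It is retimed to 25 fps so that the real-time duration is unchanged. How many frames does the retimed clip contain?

13925 frames

Target frames = source frames × (target rate / source rate) = 13368 × (25)/(24) = 13368 × 25/24 = 13925.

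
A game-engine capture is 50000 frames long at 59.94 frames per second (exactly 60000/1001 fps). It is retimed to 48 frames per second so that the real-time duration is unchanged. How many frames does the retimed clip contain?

Target frames = source frames × (target rate / source rate) = 50000 × (48)/(60000/1001) = 50000 × 1001/1250 = 40040.

40040 frames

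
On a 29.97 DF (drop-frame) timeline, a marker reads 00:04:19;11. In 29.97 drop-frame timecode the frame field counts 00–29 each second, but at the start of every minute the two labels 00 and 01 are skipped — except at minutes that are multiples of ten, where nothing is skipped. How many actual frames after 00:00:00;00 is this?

7773

Complete 10-minute blocks: 0, each 17982 frames → 0.
Remaining 4 whole minutes in the current block: 1800 + 3 × 1798 = 7194 frames.
Within the current minute: 19 × 30 + 11 − 2 = 579 (labels ;00/;01 skipped at this minute). Total = 0 + 7194 + 579 = 7773.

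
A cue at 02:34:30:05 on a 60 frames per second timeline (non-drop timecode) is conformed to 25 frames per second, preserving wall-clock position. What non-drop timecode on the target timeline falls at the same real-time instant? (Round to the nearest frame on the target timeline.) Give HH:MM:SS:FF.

02:34:30:02

Source frame index: (2×3600 + 34×60 + 30) × 60 + 5 = 556205.
Real time: 556205 / (60) = 111241/12 s.
Target frame: (111241/12) × (25) = 2781025/12 ≈ 231752.083 → 231752.
At 25 labels/s: frame 231752 → 02:34:30:02.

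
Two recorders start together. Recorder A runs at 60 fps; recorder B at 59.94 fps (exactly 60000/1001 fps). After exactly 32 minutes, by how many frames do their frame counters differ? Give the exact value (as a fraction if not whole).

115200/1001 frames

32 min = 1920 s.
A emits 60 × 1920 = 115200 frames; B emits 60000/1001 × 1920 = 115200000/1001.
Difference = 115200/1001 frames (≈ 115.0849); B is behind A.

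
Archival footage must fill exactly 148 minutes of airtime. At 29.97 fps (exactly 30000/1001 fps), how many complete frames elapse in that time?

266133 frames

148 min = 8880 s.
Frames = 8880 × 30000/1001 = 266400000/1001 ≈ 266133.8661.
Complete frames: 266133.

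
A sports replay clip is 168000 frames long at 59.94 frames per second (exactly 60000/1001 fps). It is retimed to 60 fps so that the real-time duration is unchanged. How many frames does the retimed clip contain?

Target frames = source frames × (target rate / source rate) = 168000 × (60)/(60000/1001) = 168000 × 1001/1000 = 168168.

168168 frames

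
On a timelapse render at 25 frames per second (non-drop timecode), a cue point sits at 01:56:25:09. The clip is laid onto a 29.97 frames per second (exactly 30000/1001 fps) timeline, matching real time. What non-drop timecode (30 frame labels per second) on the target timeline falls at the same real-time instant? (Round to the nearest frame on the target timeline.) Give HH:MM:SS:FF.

01:56:18:11

Source frame index: (1×3600 + 56×60 + 25) × 25 + 9 = 174634.
Real time: 174634 / (25) = 174634/25 s.
Target frame: (174634/25) × (30000/1001) = 209560800/1001 ≈ 209351.449 → 209351.
At 30 labels/s: frame 209351 → 01:56:18:11.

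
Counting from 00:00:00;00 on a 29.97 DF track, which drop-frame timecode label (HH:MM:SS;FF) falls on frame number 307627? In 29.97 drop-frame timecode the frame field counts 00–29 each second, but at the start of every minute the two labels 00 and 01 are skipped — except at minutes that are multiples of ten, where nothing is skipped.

Ten DF minutes hold 17982 frames, so frame 307627 lies in block 17 (frames 305694–323675) with 1933 frames into that block.
The block's first minute is 1800 frames and the rest 1798 each; 1933 frames reaches minute 1, so 17 × 18 + 1 × 2 = 308 labels have been skipped so far.
Adding those back, label number 307627 + 308 = 307935 at 30 labels/s is 10264 s + 15 f = 2 h 51 min 4 s frame 15, i.e. 02:51:04;15.

02:51:04;15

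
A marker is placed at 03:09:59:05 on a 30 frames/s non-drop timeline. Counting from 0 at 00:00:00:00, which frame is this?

frame 341975

Total seconds to the label: (3 × 3600 + 9 × 60 + 59) = 11399.
Frame index = 11399 × 30 + 5 = 341975.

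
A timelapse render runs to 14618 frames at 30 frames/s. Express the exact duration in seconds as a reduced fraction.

Running time = 14618 ÷ (30) = 14618 × 1/30 = 7309/15 s.

7309/15 seconds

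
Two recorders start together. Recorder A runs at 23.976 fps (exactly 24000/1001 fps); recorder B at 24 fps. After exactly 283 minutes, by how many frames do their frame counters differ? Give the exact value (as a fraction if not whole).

283 min = 16980 s.
A emits 24000/1001 × 16980 = 407520000/1001 frames; B emits 24 × 16980 = 407520.
Difference = 407520/1001 frames (≈ 407.1129); B is ahead of A.

407520/1001 frames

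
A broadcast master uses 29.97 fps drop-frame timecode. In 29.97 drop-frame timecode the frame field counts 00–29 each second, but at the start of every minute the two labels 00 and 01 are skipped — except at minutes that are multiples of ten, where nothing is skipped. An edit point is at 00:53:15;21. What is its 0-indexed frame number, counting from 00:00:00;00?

As if non-drop at 30 labels/s: (0 × 3600 + 53 × 60 + 15) × 30 + 21 = 95871.
Minute boundaries passed: 53; those not divisible by 10: 53 − 5 = 48; dropped labels = 2 × 48 = 96.
Actual frame index = 95871 − 96 = 95775.

95775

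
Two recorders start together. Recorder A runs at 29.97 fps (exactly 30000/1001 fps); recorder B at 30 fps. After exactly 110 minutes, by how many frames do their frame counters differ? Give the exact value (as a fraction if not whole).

110 min = 6600 s.
A emits 30000/1001 × 6600 = 18000000/91 frames; B emits 30 × 6600 = 198000.
Difference = 18000/91 frames (≈ 197.8022); B is ahead of A.

18000/91 frames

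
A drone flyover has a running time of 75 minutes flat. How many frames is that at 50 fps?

225000 frames

75 min = 4500 s.
Frames = 4500 × 50 = 225000.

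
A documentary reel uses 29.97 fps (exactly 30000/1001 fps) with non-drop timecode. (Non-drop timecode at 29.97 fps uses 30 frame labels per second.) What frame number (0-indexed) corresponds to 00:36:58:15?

frame 66555

Total seconds to the label: (0 × 3600 + 36 × 60 + 58) = 2218.
Frame index = 2218 × 30 + 15 = 66555.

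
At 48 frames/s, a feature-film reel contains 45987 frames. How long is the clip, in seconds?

958.0625 seconds

Running time = 45987 / (48) = 958.0625 s.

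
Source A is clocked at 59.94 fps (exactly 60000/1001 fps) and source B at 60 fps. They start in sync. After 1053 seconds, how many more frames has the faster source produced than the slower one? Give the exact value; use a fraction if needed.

A emits 60000/1001 × 1053 = 4860000/77 frames; B emits 60 × 1053 = 63180.
Difference = 4860/77 frames (≈ 63.1169); B is ahead of A.

4860/77 frames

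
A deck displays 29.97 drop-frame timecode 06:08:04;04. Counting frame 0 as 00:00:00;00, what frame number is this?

661860

As if non-drop at 30 labels/s: (6 × 3600 + 8 × 60 + 4) × 30 + 4 = 662524.
Minute boundaries passed: 368; those not divisible by 10: 368 − 36 = 332; dropped labels = 2 × 332 = 664.
Actual frame index = 662524 − 664 = 661860.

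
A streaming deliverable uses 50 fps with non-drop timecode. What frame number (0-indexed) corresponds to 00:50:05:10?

Total seconds to the label: (0 × 3600 + 50 × 60 + 5) = 3005.
Frame index = 3005 × 50 + 10 = 150260.

150260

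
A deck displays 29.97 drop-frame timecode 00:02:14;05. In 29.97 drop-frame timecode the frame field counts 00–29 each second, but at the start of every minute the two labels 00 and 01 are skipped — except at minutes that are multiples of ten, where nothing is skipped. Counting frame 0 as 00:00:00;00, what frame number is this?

4021

As if non-drop at 30 labels/s: (0 × 3600 + 2 × 60 + 14) × 30 + 5 = 4025.
Minute boundaries passed: 2; those not divisible by 10: 2 − 0 = 2; dropped labels = 2 × 2 = 4.
Actual frame index = 4025 − 4 = 4021.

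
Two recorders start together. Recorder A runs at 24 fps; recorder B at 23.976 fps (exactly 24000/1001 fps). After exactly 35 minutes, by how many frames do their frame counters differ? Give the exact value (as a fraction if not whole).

35 min = 2100 s.
A emits 24 × 2100 = 50400 frames; B emits 24000/1001 × 2100 = 7200000/143.
Difference = 7200/143 frames (≈ 50.3497); B is behind A.

7200/143 frames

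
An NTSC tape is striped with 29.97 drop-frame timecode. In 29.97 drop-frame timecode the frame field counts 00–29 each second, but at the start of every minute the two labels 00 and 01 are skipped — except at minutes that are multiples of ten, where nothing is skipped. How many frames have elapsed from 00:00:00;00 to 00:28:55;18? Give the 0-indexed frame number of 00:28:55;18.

52016

As if non-drop at 30 labels/s: (0 × 3600 + 28 × 60 + 55) × 30 + 18 = 52068.
Minute boundaries passed: 28; those not divisible by 10: 28 − 2 = 26; dropped labels = 2 × 26 = 52.
Actual frame index = 52068 − 52 = 52016.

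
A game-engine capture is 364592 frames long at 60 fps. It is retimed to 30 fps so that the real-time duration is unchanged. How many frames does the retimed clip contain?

182296 frames

Frames at target rate = 364592 × (30) / (60) = 182296.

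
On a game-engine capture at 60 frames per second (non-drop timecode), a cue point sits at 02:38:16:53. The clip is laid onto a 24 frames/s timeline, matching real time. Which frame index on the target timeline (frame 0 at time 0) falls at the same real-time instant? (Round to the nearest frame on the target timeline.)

frame 227925

Source frame index: (2×3600 + 38×60 + 16) × 60 + 53 = 569813.
Real time: 569813 / (60) = 569813/60 s.
Target frame: (569813/60) × (24) = 1139626/5 ≈ 227925.200 → 227925.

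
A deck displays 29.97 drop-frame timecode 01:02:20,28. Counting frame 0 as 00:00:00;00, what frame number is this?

Complete 10-minute blocks: 6, each 17982 frames → 107892.
Remaining 2 whole minutes in the current block: 1800 + 1 × 1798 = 3598 frames.
Within the current minute: 20 × 30 + 28 − 2 = 626 (labels ;00/;01 skipped at this minute). Total = 107892 + 3598 + 626 = 112116.

112116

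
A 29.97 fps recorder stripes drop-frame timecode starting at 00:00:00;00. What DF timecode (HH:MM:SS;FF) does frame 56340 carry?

Ten DF minutes hold 17982 frames, so frame 56340 lies in block 3 (frames 53946–71927) with 2394 frames into that block.
The block's first minute is 1800 frames and the rest 1798 each; 2394 frames reaches minute 1, so 3 × 18 + 1 × 2 = 56 labels have been skipped so far.
Adding those back, label number 56340 + 56 = 56396 at 30 labels/s is 1879 s + 26 f = 0 h 31 min 19 s frame 26, i.e. 00:31:19;26.

00:31:19;26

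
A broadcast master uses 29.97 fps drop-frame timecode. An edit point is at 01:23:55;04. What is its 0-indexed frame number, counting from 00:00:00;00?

Complete 10-minute blocks: 8, each 17982 frames → 143856.
Remaining 3 whole minutes in the current block: 1800 + 2 × 1798 = 5396 frames.
Within the current minute: 55 × 30 + 4 − 2 = 1652 (labels ;00/;01 skipped at this minute). Total = 143856 + 5396 + 1652 = 150904.

150904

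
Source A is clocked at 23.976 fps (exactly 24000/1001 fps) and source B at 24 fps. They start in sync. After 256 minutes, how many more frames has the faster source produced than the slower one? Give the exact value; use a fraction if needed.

256 min = 15360 s.
A emits 24000/1001 × 15360 = 368640000/1001 frames; B emits 24 × 15360 = 368640.
Difference = 368640/1001 frames (≈ 368.2717); B is ahead of A.

368640/1001 frames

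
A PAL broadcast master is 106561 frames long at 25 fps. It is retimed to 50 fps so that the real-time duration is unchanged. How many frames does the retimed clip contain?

213122 frames

Target frames = source frames × (target rate / source rate) = 106561 × (50)/(25) = 106561 × 2 = 213122.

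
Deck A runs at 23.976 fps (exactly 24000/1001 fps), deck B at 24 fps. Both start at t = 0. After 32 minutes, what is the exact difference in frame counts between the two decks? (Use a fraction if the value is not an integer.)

46080/1001 frames

32 min = 1920 s.
A emits 24000/1001 × 1920 = 46080000/1001 frames; B emits 24 × 1920 = 46080.
Difference = 46080/1001 frames (≈ 46.0340); B is ahead of A.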